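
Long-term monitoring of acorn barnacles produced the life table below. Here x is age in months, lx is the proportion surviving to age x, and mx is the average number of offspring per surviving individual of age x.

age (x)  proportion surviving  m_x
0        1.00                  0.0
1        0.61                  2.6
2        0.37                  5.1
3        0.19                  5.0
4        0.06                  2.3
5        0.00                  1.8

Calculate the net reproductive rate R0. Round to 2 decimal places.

4.56

lx·mx by age: 0, 1.586, 1.887, 0.95, 0.138, 0
R0 = Σ lx·mx = 4.561 → 4.56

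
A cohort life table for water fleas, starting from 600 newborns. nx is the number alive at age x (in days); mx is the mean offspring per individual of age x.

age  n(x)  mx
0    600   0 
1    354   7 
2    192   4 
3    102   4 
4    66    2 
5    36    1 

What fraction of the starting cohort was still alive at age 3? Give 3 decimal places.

l_3 = n_3/n_0 = 102/600 = 0.17 → 0.170

0.170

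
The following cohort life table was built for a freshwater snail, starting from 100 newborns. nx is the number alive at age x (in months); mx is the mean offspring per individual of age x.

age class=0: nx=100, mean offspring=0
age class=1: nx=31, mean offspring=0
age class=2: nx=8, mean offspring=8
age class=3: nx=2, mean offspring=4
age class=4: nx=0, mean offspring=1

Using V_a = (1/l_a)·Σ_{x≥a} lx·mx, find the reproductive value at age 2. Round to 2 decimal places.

9.00

lx = nx/n0 = nx/100: 1, 0.31, 0.08, 0.02, 0
lx·mx for x ≥ 2: 0.64, 0.08, 0 → sum = 0.72
V_2 = 0.72 / l_2 = 0.72 / 0.08 = 9 → 9.00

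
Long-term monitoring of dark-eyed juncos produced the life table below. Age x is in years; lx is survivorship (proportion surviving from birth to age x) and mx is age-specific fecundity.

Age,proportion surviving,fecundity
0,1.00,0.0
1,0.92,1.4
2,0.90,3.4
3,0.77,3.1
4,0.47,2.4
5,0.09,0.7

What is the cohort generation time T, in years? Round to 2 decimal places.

2.45

lx·mx: 0, 1.288, 3.06, 2.387, 1.128, 0.063 → R0 = 7.926
x·lx·mx: 0, 1.288, 6.12, 7.161, 4.512, 0.315 → Σ = 19.396
T = 19.396 / 7.926 = 2.447136… → 2.45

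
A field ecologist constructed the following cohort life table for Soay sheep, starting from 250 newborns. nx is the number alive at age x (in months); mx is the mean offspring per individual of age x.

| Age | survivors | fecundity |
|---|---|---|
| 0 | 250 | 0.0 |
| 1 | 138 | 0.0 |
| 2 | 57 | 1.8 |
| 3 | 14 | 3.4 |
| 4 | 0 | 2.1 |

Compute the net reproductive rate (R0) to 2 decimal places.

0.60

lx = nx/n0 = nx/250: 1, 0.552, 0.228, 0.056, 0
lx·mx by age: 0, 0, 0.4104, 0.1904, 0
R0 = Σ lx·mx = 0.6008 → 0.60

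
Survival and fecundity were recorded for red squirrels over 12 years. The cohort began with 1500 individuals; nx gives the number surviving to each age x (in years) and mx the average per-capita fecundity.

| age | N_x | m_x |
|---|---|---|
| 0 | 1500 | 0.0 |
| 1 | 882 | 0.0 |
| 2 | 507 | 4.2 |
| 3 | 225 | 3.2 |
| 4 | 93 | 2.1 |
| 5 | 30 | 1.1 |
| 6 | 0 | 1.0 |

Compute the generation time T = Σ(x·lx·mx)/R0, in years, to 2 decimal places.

lx = nx/n0 = nx/1500: 1, 0.588, 0.338, 0.15, 0.062, 0.02, 0
lx·mx: 0, 0, 1.4196, 0.48, 0.1302, 0.022, 0 → R0 = 2.0518
x·lx·mx: 0, 0, 2.8392, 1.44, 0.5208, 0.11, 0 → Σ = 4.91
T = 4.91 / 2.0518 = 2.393021… → 2.39

2.39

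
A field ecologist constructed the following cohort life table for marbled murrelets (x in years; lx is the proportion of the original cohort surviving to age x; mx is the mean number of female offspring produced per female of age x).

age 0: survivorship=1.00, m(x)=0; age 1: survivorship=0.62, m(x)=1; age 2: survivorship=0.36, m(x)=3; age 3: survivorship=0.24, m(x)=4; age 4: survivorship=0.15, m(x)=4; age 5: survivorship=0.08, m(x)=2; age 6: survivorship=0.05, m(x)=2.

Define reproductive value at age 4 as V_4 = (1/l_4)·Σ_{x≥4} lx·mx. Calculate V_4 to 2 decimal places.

lx·mx for x ≥ 4: 0.6, 0.16, 0.1 → sum = 0.86
V_4 = 0.86 / l_4 = 0.86 / 0.15 = 5.733333… → 5.73

5.73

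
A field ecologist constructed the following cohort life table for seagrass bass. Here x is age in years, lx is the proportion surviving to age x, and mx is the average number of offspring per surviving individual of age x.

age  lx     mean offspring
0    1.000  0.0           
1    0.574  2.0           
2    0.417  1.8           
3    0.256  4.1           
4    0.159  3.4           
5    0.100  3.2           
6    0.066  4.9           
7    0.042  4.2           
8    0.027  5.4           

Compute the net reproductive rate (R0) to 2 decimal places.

4.45

lx·mx by age: 0, 1.148, 0.7506, 1.0496, 0.5406, 0.32, 0.3234, 0.1764, 0.1458
R0 = Σ lx·mx = 4.4544 → 4.45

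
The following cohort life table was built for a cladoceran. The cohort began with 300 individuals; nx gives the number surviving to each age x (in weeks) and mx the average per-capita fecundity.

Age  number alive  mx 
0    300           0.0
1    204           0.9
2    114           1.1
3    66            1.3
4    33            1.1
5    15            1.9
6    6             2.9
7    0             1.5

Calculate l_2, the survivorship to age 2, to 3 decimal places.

l_2 = n_2/n_0 = 114/300 = 0.38 → 0.380

0.380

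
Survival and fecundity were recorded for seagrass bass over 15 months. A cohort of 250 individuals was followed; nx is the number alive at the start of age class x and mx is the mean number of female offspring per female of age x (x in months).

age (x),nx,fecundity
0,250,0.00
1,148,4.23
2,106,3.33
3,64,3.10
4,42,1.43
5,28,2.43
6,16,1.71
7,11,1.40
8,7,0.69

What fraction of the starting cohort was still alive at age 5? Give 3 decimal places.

0.112

l_5 = n_5/n_0 = 28/250 = 0.112 → 0.112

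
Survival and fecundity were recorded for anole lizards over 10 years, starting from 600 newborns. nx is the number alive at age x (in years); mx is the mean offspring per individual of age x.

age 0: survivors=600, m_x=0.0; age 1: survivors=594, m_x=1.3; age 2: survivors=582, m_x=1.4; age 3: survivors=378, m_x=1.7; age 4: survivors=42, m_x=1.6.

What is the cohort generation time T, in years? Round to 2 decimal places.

lx = nx/n0 = nx/600: 1, 0.99, 0.97, 0.63, 0.07
lx·mx: 0, 1.287, 1.358, 1.071, 0.112 → R0 = 3.828
x·lx·mx: 0, 1.287, 2.716, 3.213, 0.448 → Σ = 7.664
T = 7.664 / 3.828 = 2.00209… → 2.00

2.00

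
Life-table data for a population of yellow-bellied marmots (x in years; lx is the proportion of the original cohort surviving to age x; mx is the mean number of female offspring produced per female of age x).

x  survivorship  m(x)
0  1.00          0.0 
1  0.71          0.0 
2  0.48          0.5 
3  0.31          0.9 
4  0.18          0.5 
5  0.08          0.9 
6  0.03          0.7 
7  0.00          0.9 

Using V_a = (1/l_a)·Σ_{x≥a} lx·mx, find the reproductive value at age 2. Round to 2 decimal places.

lx·mx for x ≥ 2: 0.24, 0.279, 0.09, 0.072, 0.021, 0 → sum = 0.702
V_2 = 0.702 / l_2 = 0.702 / 0.48 = 1.4625 → 1.46

1.46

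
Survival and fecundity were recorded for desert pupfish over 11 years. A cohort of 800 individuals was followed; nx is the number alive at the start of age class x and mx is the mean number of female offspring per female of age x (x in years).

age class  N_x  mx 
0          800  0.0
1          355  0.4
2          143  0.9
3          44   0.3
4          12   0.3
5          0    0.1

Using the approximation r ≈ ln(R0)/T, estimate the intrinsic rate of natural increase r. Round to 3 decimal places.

-0.649

lx = nx/n0 = nx/800: 1, 0.44375, 0.17875, 0.055, 0.015, 0
R0 = Σ lx·mx = 0 + 0.1775… + 0.16088… + 0.0165 + 0.0045 + 0 = 0.359375
Σ x·lx·mx = 0.56675; T = 0.56675/0.359375 = 1.57704…
r ≈ ln(R0)/T = ln(0.359375)/1.57704… = -0.64893… → -0.649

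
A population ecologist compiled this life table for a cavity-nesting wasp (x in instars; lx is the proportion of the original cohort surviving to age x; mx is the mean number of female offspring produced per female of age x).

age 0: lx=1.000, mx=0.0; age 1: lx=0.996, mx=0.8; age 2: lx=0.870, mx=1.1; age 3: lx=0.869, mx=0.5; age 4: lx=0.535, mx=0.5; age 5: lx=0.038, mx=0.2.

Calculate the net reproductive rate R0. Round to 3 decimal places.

lx·mx by age: 0, 0.7968, 0.957, 0.4345, 0.2675, 0.0076
R0 = Σ lx·mx = 2.4634 → 2.463

2.463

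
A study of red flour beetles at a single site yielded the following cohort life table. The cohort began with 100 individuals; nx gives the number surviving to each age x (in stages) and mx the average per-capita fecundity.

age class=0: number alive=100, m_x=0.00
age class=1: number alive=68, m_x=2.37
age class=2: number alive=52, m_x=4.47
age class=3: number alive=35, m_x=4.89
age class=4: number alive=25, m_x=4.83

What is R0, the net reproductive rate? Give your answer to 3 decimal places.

lx = nx/n0 = nx/100: 1, 0.68, 0.52, 0.35, 0.25
lx·mx by age: 0, 1.6116, 2.3244, 1.7115, 1.2075
R0 = Σ lx·mx = 6.855 → 6.855

6.855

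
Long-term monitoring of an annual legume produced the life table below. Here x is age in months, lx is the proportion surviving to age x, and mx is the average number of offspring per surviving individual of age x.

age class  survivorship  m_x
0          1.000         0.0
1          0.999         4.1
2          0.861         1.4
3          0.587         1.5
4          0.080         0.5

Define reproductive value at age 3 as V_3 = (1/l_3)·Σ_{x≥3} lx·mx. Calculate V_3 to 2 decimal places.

1.57

lx·mx for x ≥ 3: 0.8805, 0.04 → sum = 0.9205
V_3 = 0.9205 / l_3 = 0.9205 / 0.587 = 1.568143… → 1.57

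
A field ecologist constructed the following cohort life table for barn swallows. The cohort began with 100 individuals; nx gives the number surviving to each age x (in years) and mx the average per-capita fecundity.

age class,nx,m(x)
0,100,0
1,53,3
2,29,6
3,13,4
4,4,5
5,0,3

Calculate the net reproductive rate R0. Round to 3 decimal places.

4.050

lx = nx/n0 = nx/100: 1, 0.53, 0.29, 0.13, 0.04, 0
lx·mx by age: 0, 1.59, 1.74, 0.52, 0.2, 0
R0 = Σ lx·mx = 4.05 → 4.050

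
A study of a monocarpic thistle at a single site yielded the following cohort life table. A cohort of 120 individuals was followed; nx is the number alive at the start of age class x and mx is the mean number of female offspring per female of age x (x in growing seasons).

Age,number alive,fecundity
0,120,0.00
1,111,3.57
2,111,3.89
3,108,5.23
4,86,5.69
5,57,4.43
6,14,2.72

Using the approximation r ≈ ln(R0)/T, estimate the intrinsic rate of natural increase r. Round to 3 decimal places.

0.983

lx = nx/n0 = nx/120: 1, 0.925, 0.925, 0.9, 0.71667…, 0.475, 0.11667…
R0 = Σ lx·mx = 0 + 3.30225 + 3.59825 + 4.707 + 4.07783… + 2.10425 + 0.31733… = 18.106917…
Σ x·lx·mx = 53.356333…; T = 53.356333…/18.106917… = 2.94674…
r ≈ ln(R0)/T = ln(18.106917…)/2.94674… = 0.98288… → 0.983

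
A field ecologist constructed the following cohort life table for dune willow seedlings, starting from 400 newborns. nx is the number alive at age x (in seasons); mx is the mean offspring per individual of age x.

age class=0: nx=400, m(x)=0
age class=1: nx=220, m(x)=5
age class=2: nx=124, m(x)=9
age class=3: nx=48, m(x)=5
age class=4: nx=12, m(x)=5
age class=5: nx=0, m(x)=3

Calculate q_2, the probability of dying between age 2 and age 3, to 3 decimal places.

lx = nx/n0 = nx/400: 1, 0.55, 0.31, 0.12, 0.03, 0
q_2 = (l_2 − l_3) / l_2 = (0.31 − 0.12) / 0.31
     = 0.19 / 0.31 = 0.612903… → 0.613

0.613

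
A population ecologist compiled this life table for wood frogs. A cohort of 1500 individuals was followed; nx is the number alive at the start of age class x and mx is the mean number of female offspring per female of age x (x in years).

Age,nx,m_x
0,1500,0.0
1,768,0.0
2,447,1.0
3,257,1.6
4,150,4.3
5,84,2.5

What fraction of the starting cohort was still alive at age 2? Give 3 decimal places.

0.298

l_2 = n_2/n_0 = 447/1500 = 0.298 → 0.298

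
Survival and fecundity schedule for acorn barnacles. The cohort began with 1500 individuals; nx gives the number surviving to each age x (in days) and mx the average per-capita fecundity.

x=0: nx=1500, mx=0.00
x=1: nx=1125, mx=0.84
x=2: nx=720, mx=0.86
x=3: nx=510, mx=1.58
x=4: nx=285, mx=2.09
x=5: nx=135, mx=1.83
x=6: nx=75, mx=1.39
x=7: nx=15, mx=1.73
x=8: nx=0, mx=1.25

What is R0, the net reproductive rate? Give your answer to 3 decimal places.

2.229

lx = nx/n0 = nx/1500: 1, 0.75, 0.48, 0.34, 0.19, 0.09, 0.05, 0.01, 0
lx·mx by age: 0, 0.63, 0.4128, 0.5372, 0.3971, 0.1647, 0.0695, 0.0173, 0
R0 = Σ lx·mx = 2.2286 → 2.229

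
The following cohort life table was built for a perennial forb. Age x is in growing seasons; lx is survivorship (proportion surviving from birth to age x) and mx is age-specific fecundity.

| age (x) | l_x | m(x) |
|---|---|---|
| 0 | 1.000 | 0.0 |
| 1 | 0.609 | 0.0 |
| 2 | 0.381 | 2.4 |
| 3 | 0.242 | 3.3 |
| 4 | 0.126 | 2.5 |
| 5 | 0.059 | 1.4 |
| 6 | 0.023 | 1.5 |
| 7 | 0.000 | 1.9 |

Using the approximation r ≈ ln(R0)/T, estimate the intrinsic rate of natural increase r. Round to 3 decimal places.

0.268

R0 = Σ lx·mx = 0 + 0 + 0.9144 + 0.7986 + 0.315 + 0.0826 + 0.0345 + 0 = 2.1451
Σ x·lx·mx = 6.1046; T = 6.1046/2.1451 = 2.84583…
r ≈ ln(R0)/T = ln(2.1451)/2.84583… = 0.26818… → 0.268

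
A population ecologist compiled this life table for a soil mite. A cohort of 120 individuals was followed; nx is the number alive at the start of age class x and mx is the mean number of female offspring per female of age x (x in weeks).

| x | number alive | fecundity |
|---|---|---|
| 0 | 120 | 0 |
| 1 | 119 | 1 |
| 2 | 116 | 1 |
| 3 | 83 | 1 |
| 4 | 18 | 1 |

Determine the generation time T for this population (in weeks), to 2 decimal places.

lx = nx/n0 = nx/120: 1, 0.99167…, 0.96667…, 0.69167…, 0.15
lx·mx: 0, 0.991667…, 0.966667…, 0.691667…, 0.15 → R0 = 2.8…
x·lx·mx: 0, 0.991667…, 1.933333…, 2.075…, 0.6 → Σ = 5.6…
T = 5.6… / 2.8… = 2 → 2.00

2.00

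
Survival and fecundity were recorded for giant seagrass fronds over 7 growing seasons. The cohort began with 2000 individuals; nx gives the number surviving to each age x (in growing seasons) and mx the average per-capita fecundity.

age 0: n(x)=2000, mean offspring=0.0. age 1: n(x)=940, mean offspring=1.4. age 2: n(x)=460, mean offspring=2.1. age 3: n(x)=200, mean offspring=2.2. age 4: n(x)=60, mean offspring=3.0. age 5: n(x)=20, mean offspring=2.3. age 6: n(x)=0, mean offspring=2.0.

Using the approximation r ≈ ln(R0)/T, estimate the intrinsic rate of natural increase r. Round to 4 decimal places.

lx = nx/n0 = nx/2000: 1, 0.47, 0.23, 0.1, 0.03, 0.01, 0
R0 = Σ lx·mx = 0 + 0.658 + 0.483 + 0.22 + 0.09 + 0.023 + 0 = 1.474
Σ x·lx·mx = 2.759; T = 2.759/1.474 = 1.87178…
r ≈ ln(R0)/T = ln(1.474)/1.87178… = 0.207279… → 0.2073

0.2073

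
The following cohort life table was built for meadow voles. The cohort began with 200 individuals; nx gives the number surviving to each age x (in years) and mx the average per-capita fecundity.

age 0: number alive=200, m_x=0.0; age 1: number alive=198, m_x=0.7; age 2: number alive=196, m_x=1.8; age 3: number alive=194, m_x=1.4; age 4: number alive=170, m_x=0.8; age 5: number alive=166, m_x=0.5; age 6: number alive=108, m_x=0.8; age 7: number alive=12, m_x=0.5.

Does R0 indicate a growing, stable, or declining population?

lx = nx/n0 = nx/200: 1, 0.99, 0.98, 0.97, 0.85, 0.83, 0.54, 0.06
R0 = Σ lx·mx = 0 + 0.693 + 1.764 + 1.358 + 0.68 + 0.415 + 0.432 + 0.03 = 5.372
R0 > 1, so the population is growing.

growing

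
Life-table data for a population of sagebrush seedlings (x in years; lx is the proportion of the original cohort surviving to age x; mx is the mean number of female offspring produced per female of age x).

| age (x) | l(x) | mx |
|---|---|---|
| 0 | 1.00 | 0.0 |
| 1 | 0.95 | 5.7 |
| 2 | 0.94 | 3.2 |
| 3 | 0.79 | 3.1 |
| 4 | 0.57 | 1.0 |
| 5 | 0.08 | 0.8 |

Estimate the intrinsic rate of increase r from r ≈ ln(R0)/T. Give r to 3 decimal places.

1.315

R0 = Σ lx·mx = 0 + 5.415 + 3.008 + 2.449 + 0.57 + 0.064 = 11.506
Σ x·lx·mx = 21.378; T = 21.378/11.506 = 1.85799…
r ≈ ln(R0)/T = ln(11.506)/1.85799… = 1.31479… → 1.315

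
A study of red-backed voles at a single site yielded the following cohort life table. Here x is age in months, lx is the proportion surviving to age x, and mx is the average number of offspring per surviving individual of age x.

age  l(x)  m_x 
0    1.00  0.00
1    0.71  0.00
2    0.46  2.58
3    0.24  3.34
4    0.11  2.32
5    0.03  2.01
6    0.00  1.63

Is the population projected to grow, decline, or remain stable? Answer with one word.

R0 = Σ lx·mx = 0 + 0 + 1.1868 + 0.8016 + 0.2552 + 0.0603 + 0 = 2.3039
R0 > 1, so the population is growing.

growing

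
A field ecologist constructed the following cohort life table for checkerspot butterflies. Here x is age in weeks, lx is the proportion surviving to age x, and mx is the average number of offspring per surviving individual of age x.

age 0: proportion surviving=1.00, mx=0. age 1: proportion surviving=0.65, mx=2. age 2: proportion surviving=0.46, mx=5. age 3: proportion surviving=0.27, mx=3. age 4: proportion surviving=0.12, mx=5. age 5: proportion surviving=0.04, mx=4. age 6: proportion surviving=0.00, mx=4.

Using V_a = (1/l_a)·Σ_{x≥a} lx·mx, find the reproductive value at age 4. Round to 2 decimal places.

6.33

lx·mx for x ≥ 4: 0.6, 0.16, 0 → sum = 0.76
V_4 = 0.76 / l_4 = 0.76 / 0.12 = 6.333333… → 6.33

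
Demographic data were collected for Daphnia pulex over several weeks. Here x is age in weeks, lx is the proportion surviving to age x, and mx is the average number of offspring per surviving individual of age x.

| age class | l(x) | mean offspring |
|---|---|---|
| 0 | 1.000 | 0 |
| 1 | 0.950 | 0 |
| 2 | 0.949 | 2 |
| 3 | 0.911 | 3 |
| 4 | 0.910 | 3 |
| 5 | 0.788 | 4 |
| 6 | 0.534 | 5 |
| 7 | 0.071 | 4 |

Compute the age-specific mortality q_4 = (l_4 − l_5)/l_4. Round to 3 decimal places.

q_4 = (l_4 − l_5) / l_4 = (0.91 − 0.788) / 0.91
     = 0.122 / 0.91 = 0.134066… → 0.134

0.134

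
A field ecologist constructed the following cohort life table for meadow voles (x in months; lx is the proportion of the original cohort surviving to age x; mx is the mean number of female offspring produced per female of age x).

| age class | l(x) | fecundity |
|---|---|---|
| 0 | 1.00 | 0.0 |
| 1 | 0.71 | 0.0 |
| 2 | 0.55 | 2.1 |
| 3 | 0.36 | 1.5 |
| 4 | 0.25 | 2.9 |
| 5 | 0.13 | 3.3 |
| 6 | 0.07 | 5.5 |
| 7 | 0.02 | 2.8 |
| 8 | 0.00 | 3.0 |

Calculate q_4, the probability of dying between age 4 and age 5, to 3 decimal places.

0.480

q_4 = (l_4 − l_5) / l_4 = (0.25 − 0.13) / 0.25
     = 0.12 / 0.25 = 0.48 → 0.480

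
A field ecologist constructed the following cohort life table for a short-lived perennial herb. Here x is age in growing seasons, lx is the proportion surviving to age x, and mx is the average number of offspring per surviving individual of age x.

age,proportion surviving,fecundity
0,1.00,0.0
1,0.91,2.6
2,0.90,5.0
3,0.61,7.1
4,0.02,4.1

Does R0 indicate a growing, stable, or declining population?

growing

R0 = Σ lx·mx = 0 + 2.366 + 4.5 + 4.331 + 0.082 = 11.279
R0 > 1, so the population is growing.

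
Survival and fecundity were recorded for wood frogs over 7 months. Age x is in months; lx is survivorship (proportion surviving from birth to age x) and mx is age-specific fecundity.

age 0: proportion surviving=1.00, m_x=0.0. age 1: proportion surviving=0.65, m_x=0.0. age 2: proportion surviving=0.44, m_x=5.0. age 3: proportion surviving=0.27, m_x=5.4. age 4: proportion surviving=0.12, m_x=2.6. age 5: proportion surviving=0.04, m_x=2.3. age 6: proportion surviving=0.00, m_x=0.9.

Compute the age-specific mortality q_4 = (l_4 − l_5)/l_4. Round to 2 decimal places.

q_4 = (l_4 − l_5) / l_4 = (0.12 − 0.04) / 0.12
     = 0.08 / 0.12 = 0.666667… → 0.67

0.67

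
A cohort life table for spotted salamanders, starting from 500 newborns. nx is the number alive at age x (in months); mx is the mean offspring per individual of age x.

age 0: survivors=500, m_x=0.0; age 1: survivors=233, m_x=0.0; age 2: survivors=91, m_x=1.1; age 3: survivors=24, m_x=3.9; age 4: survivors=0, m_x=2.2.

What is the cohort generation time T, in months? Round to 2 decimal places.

lx = nx/n0 = nx/500: 1, 0.466, 0.182, 0.048, 0
lx·mx: 0, 0, 0.2002, 0.1872, 0 → R0 = 0.3874
x·lx·mx: 0, 0, 0.4004, 0.5616, 0 → Σ = 0.962
T = 0.962 / 0.3874 = 2.483221… → 2.48

2.48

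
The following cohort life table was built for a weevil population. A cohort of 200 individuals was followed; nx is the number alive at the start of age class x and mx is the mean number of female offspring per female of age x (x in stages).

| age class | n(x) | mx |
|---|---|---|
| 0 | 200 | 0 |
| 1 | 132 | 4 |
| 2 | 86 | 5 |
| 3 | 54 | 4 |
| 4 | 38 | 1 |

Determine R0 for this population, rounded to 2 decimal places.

lx = nx/n0 = nx/200: 1, 0.66, 0.43, 0.27, 0.19
lx·mx by age: 0, 2.64, 2.15, 1.08, 0.19
R0 = Σ lx·mx = 6.06 → 6.06

6.06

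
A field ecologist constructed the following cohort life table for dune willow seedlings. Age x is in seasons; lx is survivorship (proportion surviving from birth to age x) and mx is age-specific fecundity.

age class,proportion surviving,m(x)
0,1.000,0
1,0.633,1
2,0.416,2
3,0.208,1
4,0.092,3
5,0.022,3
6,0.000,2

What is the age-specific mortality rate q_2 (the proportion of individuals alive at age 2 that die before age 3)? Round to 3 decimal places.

q_2 = (l_2 − l_3) / l_2 = (0.416 − 0.208) / 0.416
     = 0.208 / 0.416 = 0.5 → 0.500

0.500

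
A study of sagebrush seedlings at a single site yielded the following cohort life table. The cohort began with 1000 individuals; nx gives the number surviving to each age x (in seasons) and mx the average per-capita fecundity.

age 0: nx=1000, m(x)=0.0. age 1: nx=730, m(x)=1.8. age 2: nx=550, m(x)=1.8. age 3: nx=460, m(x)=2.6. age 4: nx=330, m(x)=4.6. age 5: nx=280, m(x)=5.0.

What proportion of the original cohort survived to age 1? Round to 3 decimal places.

l_1 = n_1/n_0 = 730/1000 = 0.73 → 0.730

0.730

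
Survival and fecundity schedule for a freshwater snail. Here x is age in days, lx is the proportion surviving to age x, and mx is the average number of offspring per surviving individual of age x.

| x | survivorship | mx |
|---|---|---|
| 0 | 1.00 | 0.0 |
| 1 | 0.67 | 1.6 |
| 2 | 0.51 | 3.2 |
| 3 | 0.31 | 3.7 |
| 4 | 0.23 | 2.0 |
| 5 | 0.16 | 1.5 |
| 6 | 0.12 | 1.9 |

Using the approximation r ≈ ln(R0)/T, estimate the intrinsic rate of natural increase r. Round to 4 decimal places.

R0 = Σ lx·mx = 0 + 1.072 + 1.632 + 1.147 + 0.46 + 0.24 + 0.228 = 4.779
Σ x·lx·mx = 12.185; T = 12.185/4.779 = 2.5497…
r ≈ ln(R0)/T = ln(4.779)/2.5497… = 0.613497… → 0.6135

0.6135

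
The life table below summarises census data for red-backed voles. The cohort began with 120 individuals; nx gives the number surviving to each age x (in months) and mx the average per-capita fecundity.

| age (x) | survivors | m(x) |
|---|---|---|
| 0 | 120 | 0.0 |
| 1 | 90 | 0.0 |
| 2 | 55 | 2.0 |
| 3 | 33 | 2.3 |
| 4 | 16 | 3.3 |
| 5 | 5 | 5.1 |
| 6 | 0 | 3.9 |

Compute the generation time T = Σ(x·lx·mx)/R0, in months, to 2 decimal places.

2.98

lx = nx/n0 = nx/120: 1, 0.75, 0.45833…, 0.275, 0.13333…, 0.04167…, 0
lx·mx: 0, 0, 0.916667…, 0.6325, 0.44…, 0.2125…, 0 → R0 = 2.201667…
x·lx·mx: 0, 0, 1.833333…, 1.8975, 1.76…, 1.0625…, 0 → Σ = 6.553333…
T = 6.553333… / 2.201667… = 2.976533… → 2.98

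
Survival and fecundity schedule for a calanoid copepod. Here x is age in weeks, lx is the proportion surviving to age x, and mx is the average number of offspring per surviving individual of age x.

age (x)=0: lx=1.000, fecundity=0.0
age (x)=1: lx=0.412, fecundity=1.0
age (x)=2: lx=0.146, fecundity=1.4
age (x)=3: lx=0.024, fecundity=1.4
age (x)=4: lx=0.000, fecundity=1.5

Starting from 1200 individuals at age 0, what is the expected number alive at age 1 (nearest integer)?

Expected survivors = N0 · l_1 = 1200 × 0.412 = 494.4 → 494

494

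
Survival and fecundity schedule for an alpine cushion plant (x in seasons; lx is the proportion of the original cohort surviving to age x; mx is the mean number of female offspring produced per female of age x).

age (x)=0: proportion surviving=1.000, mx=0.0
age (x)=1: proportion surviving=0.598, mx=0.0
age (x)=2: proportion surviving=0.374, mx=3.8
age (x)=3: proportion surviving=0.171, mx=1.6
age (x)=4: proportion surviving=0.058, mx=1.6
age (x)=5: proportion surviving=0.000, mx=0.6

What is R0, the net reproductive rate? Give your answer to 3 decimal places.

lx·mx by age: 0, 0, 1.4212, 0.2736, 0.0928, 0
R0 = Σ lx·mx = 1.7876 → 1.788

1.788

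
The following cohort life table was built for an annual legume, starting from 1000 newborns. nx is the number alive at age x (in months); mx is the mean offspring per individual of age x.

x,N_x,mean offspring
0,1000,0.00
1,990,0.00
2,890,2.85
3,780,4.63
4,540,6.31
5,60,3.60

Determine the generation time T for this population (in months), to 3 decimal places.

3.133

lx = nx/n0 = nx/1000: 1, 0.99, 0.89, 0.78, 0.54, 0.06
lx·mx: 0, 0, 2.5365, 3.6114, 3.4074, 0.216 → R0 = 9.7713
x·lx·mx: 0, 0, 5.073, 10.8342, 13.6296, 1.08 → Σ = 30.6168
T = 30.6168 / 9.7713 = 3.133339… → 3.133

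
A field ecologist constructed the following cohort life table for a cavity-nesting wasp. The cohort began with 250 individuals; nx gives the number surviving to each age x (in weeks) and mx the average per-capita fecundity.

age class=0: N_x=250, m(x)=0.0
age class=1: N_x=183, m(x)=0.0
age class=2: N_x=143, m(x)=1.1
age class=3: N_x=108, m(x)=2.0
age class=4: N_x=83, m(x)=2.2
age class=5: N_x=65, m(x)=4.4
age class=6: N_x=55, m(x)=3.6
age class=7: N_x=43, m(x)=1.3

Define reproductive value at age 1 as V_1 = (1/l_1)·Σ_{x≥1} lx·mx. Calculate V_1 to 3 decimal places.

5.988

lx = nx/n0 = nx/250: 1, 0.732, 0.572, 0.432, 0.332, 0.26, 0.22, 0.172
lx·mx for x ≥ 1: 0, 0.6292, 0.864, 0.7304, 1.144, 0.792, 0.2236 → sum = 4.3832
V_1 = 4.3832 / l_1 = 4.3832 / 0.732 = 5.987978… → 5.988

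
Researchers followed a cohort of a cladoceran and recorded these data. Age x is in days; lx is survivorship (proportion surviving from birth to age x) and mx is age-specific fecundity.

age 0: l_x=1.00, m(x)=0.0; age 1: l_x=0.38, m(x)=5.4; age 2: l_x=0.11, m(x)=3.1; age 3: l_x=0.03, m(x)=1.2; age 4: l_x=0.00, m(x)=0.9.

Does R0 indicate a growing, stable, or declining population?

R0 = Σ lx·mx = 0 + 2.052 + 0.341 + 0.036 + 0 = 2.429
R0 > 1, so the population is growing.

growing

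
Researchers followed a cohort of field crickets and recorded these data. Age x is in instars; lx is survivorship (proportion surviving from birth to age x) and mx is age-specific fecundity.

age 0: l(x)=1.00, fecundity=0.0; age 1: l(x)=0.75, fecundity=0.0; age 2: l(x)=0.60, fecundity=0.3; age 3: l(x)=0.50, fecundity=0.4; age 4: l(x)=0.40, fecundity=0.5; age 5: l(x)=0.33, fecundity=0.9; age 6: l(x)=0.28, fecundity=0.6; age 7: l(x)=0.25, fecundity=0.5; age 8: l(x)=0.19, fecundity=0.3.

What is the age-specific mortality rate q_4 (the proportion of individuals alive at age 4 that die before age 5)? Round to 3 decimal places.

0.175

q_4 = (l_4 − l_5) / l_4 = (0.4 − 0.33) / 0.4
     = 0.07 / 0.4 = 0.175 → 0.175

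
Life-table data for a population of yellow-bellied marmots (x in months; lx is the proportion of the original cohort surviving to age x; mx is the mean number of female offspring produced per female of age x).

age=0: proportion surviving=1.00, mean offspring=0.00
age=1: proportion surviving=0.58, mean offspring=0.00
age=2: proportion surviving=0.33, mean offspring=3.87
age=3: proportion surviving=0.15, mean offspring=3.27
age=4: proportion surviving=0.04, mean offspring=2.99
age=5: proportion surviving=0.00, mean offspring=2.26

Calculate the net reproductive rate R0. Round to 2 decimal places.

1.89

lx·mx by age: 0, 0, 1.2771, 0.4905, 0.1196, 0
R0 = Σ lx·mx = 1.8872 → 1.89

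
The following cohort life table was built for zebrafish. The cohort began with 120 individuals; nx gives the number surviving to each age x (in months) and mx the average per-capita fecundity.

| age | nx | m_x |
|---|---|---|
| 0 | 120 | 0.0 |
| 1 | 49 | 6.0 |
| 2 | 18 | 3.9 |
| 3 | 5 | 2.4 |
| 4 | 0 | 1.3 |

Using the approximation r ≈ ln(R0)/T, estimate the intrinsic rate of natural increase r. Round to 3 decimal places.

0.914

lx = nx/n0 = nx/120: 1, 0.40833…, 0.15, 0.04167…, 0
R0 = Σ lx·mx = 0 + 2.45… + 0.585 + 0.1… + 0 = 3.135…
Σ x·lx·mx = 3.92…; T = 3.92…/3.135… = 1.2504…
r ≈ ln(R0)/T = ln(3.135…)/1.2504… = 0.91381… → 0.914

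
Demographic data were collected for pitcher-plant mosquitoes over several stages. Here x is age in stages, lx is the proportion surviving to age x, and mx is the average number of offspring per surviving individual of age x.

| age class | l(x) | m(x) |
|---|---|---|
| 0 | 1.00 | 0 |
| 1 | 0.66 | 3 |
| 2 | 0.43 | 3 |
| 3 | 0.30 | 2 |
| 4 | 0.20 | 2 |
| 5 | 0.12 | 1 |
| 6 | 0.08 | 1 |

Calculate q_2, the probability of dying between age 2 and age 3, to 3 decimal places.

q_2 = (l_2 − l_3) / l_2 = (0.43 − 0.3) / 0.43
     = 0.13 / 0.43 = 0.302326… → 0.302

0.302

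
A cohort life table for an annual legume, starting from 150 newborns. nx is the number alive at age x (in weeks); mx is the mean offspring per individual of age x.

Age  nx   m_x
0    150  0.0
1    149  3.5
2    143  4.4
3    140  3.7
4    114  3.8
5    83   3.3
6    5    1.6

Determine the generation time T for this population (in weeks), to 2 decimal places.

lx = nx/n0 = nx/150: 1, 0.99333…, 0.95333…, 0.93333…, 0.76, 0.55333…, 0.03333…
lx·mx: 0, 3.476667…, 4.194667…, 3.453333…, 2.888, 1.826…, 0.053333… → R0 = 15.892…
x·lx·mx: 0, 3.476667…, 8.389333…, 10.36…, 11.552, 9.13…, 0.32… → Σ = 43.228…
T = 43.228… / 15.892… = 2.720111… → 2.72

2.72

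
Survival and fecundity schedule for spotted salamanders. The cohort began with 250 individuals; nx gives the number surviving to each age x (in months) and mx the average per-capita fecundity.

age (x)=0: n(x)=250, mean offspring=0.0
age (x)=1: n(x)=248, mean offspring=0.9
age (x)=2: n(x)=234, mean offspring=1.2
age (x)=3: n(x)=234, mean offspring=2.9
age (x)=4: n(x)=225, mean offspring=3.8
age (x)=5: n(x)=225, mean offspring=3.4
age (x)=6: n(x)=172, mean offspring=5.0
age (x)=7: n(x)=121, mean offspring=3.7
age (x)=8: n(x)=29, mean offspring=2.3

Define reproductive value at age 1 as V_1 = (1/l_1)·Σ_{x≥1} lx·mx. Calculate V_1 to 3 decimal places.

lx = nx/n0 = nx/250: 1, 0.992, 0.936, 0.936, 0.9, 0.9, 0.688, 0.484, 0.116
lx·mx for x ≥ 1: 0.8928, 1.1232, 2.7144, 3.42, 3.06, 3.44, 1.7908, 0.2668 → sum = 16.708
V_1 = 16.708 / l_1 = 16.708 / 0.992 = 16.842742… → 16.843

16.843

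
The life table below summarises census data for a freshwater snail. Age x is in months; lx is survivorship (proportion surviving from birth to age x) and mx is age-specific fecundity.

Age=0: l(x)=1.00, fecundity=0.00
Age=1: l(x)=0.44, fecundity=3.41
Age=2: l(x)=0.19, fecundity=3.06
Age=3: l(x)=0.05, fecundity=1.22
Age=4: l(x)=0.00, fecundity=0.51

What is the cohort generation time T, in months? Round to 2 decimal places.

lx·mx: 0, 1.5004, 0.5814, 0.061, 0 → R0 = 2.1428
x·lx·mx: 0, 1.5004, 1.1628, 0.183, 0 → Σ = 2.8462
T = 2.8462 / 2.1428 = 1.328262… → 1.33

1.33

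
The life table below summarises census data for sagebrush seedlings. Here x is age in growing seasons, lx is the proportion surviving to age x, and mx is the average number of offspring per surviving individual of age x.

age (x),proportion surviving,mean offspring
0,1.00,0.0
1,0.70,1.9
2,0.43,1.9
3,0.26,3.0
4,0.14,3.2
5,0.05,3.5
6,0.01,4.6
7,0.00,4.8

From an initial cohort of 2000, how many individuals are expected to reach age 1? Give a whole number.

1400

Expected survivors = N0 · l_1 = 2000 × 0.70 = 1400 → 1400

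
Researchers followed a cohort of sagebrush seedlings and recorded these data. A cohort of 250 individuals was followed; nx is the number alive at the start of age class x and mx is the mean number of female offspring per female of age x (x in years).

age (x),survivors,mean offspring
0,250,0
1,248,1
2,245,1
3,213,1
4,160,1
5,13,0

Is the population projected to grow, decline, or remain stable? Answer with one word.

lx = nx/n0 = nx/250: 1, 0.992, 0.98, 0.852, 0.64, 0.052
R0 = Σ lx·mx = 0 + 0.992 + 0.98 + 0.852 + 0.64 + 0 = 3.464
R0 > 1, so the population is growing.

growing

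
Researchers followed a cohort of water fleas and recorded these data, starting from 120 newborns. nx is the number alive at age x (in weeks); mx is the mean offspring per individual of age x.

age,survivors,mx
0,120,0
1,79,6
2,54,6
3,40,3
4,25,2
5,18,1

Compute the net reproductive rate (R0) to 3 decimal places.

8.217

lx = nx/n0 = nx/120: 1, 0.65833…, 0.45, 0.33333…, 0.20833…, 0.15
lx·mx by age: 0, 3.95…, 2.7, 1…, 0.416667…, 0.15
R0 = Σ lx·mx = 8.216667… → 8.217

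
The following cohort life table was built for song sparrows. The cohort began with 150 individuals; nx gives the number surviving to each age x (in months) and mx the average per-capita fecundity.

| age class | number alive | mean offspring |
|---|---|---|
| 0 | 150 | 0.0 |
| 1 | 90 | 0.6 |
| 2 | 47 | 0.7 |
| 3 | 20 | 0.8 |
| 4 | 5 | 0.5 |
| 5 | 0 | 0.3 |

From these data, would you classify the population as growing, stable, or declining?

lx = nx/n0 = nx/150: 1, 0.6, 0.31333…, 0.13333…, 0.03333…, 0
R0 = Σ lx·mx = 0 + 0.36 + 0.219333… + 0.106667… + 0.016667… + 0 = 0.702667…
R0 < 1, so the population is declining.

declining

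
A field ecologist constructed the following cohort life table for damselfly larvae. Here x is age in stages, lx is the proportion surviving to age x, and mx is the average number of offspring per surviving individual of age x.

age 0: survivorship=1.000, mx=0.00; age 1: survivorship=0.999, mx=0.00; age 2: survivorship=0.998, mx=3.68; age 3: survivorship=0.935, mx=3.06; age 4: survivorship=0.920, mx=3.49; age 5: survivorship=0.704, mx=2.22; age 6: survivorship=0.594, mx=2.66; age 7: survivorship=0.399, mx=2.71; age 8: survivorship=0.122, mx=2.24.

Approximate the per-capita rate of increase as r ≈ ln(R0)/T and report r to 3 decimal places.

R0 = Σ lx·mx = 0 + 0 + 3.67264 + 2.8611 + 3.2108 + 1.56288 + 1.58004 + 1.08129 + 0.27328 = 14.24203
Σ x·lx·mx = 55.82169; T = 55.82169/14.24203 = 3.9195…
r ≈ ln(R0)/T = ln(14.24203)/3.9195… = 0.67769… → 0.678

0.678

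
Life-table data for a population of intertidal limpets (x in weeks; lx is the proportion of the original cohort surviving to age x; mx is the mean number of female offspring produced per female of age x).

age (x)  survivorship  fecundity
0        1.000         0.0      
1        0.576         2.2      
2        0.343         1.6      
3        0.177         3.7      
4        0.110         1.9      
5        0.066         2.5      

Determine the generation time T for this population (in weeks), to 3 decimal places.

2.106

lx·mx: 0, 1.2672, 0.5488, 0.6549, 0.209, 0.165 → R0 = 2.8449
x·lx·mx: 0, 1.2672, 1.0976, 1.9647, 0.836, 0.825 → Σ = 5.9905
T = 5.9905 / 2.8449 = 2.105698… → 2.106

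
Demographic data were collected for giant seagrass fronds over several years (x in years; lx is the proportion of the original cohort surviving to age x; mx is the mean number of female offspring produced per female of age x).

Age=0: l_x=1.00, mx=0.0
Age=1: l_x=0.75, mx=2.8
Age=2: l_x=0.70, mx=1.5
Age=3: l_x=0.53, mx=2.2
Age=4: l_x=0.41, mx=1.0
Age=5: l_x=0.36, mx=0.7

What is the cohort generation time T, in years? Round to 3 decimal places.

lx·mx: 0, 2.1, 1.05, 1.166, 0.41, 0.252 → R0 = 4.978
x·lx·mx: 0, 2.1, 2.1, 3.498, 1.64, 1.26 → Σ = 10.598
T = 10.598 / 4.978 = 2.128967… → 2.129

2.129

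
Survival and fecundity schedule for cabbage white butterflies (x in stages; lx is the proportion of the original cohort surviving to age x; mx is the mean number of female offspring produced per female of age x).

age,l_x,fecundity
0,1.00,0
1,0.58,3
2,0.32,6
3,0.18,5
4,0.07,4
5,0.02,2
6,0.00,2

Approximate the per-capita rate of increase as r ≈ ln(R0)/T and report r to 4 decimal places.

0.8058

R0 = Σ lx·mx = 0 + 1.74 + 1.92 + 0.9 + 0.28 + 0.04 + 0 = 4.88
Σ x·lx·mx = 9.6; T = 9.6/4.88 = 1.96721…
r ≈ ln(R0)/T = ln(4.88)/1.96721… = 0.805782… → 0.8058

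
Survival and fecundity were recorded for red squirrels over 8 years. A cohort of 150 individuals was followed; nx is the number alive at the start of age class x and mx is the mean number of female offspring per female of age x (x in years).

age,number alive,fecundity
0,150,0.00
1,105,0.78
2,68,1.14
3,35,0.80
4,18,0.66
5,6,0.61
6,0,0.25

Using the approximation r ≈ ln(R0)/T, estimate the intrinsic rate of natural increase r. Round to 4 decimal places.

0.1587

lx = nx/n0 = nx/150: 1, 0.7, 0.45333…, 0.23333…, 0.12, 0.04, 0
R0 = Σ lx·mx = 0 + 0.546 + 0.5168… + 0.18667… + 0.0792 + 0.0244 + 0 = 1.353067…
Σ x·lx·mx = 2.5784…; T = 2.5784…/1.353067… = 1.9056…
r ≈ ln(R0)/T = ln(1.353067…)/1.9056… = 0.158677… → 0.1587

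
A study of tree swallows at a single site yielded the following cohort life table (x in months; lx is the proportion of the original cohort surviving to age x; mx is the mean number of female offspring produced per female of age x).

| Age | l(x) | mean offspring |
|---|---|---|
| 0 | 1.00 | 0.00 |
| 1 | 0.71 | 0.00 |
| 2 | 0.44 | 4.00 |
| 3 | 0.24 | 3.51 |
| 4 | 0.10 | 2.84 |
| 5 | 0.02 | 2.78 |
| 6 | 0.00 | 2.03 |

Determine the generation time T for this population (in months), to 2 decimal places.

2.54

lx·mx: 0, 0, 1.76, 0.8424, 0.284, 0.0556, 0 → R0 = 2.942
x·lx·mx: 0, 0, 3.52, 2.5272, 1.136, 0.278, 0 → Σ = 7.4612
T = 7.4612 / 2.942 = 2.536098… → 2.54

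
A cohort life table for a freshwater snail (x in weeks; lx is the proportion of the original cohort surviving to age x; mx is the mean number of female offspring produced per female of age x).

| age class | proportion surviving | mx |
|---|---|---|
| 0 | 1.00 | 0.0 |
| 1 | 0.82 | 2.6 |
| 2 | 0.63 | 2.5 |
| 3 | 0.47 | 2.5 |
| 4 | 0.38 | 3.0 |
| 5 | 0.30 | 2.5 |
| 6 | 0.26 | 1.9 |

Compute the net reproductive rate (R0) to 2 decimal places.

7.27

lx·mx by age: 0, 2.132, 1.575, 1.175, 1.14, 0.75, 0.494
R0 = Σ lx·mx = 7.266 → 7.27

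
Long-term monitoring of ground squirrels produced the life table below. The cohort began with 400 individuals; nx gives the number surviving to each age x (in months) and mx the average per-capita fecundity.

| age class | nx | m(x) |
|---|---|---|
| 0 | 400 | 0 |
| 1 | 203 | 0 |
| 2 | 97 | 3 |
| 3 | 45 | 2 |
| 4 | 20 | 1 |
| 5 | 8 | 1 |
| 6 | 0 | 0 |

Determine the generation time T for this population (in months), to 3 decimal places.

lx = nx/n0 = nx/400: 1, 0.5075, 0.2425, 0.1125, 0.05, 0.02, 0
lx·mx: 0, 0, 0.7275, 0.225, 0.05, 0.02, 0 → R0 = 1.0225
x·lx·mx: 0, 0, 1.455, 0.675, 0.2, 0.1, 0 → Σ = 2.43
T = 2.43 / 1.0225 = 2.376528… → 2.377

2.377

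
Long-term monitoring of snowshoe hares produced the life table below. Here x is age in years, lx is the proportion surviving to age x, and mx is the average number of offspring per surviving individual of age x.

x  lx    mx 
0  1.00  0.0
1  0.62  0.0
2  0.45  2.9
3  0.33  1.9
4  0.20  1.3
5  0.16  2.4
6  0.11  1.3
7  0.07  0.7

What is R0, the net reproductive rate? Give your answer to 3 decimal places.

2.768

lx·mx by age: 0, 0, 1.305, 0.627, 0.26, 0.384, 0.143, 0.049
R0 = Σ lx·mx = 2.768 → 2.768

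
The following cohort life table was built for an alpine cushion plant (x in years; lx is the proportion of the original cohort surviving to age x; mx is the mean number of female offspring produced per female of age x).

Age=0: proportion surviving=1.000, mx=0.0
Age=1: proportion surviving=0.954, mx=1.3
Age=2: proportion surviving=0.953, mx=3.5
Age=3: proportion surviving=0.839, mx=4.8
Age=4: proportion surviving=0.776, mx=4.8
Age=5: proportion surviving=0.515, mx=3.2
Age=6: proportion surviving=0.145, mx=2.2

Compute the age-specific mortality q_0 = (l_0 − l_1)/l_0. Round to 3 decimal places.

0.046

q_0 = (l_0 − l_1) / l_0 = (1 − 0.954) / 1
     = 0.046 / 1 = 0.046 → 0.046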